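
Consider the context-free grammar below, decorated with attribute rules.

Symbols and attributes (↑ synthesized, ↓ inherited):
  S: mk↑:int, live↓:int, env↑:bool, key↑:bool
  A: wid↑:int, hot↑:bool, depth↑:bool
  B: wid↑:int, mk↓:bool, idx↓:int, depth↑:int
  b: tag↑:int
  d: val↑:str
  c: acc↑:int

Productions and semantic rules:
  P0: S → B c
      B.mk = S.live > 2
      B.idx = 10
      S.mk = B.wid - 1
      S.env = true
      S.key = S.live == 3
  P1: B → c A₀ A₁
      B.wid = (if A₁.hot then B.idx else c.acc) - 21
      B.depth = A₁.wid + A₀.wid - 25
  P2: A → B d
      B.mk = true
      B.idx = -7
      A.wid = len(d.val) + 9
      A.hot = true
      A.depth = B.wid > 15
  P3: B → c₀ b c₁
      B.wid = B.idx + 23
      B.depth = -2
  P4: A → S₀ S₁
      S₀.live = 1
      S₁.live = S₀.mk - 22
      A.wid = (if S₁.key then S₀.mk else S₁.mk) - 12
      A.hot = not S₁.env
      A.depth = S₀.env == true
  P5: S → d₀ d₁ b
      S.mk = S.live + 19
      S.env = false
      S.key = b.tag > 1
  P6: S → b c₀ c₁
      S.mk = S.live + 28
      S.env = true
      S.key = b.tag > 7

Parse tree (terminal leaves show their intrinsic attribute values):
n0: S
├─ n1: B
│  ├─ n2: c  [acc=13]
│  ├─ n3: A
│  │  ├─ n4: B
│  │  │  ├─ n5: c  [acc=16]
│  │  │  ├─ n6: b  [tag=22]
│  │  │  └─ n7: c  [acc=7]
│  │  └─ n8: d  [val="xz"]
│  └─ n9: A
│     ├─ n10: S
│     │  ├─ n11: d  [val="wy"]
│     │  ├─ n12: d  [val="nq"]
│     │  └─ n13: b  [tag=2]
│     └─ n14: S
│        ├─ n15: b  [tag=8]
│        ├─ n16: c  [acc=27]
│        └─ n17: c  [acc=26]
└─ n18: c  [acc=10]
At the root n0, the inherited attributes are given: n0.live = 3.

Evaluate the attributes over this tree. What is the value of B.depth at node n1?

-6

1. n0.live = 3  [given at root]
2. n1.mk = true  [S.live > 2]
3. n1.idx = 10  [10]
4. n2.acc = 13  [terminal]
5. n4.mk = true  [true]
6. n4.idx = -7  [-7]
7. n5.acc = 16  [terminal]
8. n6.tag = 22  [terminal]
9. n7.acc = 7  [terminal]
10. n4.wid = 16  [B.idx + 23]
11. n4.depth = -2  [-2]
12. n8.val = "xz"  [terminal]
13. n3.wid = 11  [len(d.val) + 9]
14. n3.hot = true  [true]
15. n3.depth = true  [B.wid > 15]
16. n10.live = 1  [1]
17. n11.val = "wy"  [terminal]
18. n12.val = "nq"  [terminal]
19. n13.tag = 2  [terminal]
20. n10.mk = 20  [S.live + 19]
21. n10.env = false  [false]
22. n10.key = true  [b.tag > 1]
23. n14.live = -2  [S₀.mk - 22]
24. n15.tag = 8  [terminal]
25. n16.acc = 27  [terminal]
26. n17.acc = 26  [terminal]
27. n14.mk = 26  [S.live + 28]
28. n14.env = true  [true]
29. n14.key = true  [b.tag > 7]
30. n9.wid = 8  [(if S₁.key then S₀.mk else S₁.mk) - 12]
31. n9.hot = false  [not S₁.env]
32. n9.depth = false  [S₀.env == true]
33. n1.wid = -8  [(if A₁.hot then B.idx else c.acc) - 21]
34. n1.depth = -6  [A₁.wid + A₀.wid - 25]
35. n18.acc = 10  [terminal]
36. n0.mk = -9  [B.wid - 1]
37. n0.env = true  [true]
38. n0.key = true  [S.live == 3]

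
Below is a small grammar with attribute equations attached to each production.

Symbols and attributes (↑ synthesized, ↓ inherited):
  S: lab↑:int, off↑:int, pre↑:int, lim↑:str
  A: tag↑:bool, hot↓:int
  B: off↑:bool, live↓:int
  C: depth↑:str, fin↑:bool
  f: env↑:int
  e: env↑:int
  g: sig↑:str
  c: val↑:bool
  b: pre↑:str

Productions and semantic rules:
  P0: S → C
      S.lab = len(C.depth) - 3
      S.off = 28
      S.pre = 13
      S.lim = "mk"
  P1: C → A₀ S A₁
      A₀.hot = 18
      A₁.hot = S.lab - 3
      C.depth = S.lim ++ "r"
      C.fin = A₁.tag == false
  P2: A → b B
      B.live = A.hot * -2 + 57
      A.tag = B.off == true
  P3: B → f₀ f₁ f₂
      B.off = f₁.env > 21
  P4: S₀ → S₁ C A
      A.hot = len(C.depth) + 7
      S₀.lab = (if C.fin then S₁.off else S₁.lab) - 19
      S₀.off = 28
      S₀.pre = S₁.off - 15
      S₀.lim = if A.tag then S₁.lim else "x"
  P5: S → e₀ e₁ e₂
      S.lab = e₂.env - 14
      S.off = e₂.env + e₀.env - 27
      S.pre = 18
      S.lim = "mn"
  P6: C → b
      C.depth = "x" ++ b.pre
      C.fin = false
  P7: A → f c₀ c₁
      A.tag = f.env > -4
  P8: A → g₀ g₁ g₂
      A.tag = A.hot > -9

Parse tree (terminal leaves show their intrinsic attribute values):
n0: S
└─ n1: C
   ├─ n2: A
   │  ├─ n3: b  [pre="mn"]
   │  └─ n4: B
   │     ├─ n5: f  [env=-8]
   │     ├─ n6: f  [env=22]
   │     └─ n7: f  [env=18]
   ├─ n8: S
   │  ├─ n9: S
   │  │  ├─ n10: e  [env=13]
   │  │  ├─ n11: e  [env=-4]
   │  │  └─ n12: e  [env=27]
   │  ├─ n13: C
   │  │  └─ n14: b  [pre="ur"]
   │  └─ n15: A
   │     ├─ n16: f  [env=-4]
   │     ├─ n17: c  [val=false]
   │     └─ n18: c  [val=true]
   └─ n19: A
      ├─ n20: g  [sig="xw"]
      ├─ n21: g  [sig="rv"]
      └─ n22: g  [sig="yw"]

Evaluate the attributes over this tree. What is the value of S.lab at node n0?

1. n2.hot = 18  [18]
2. n3.pre = "mn"  [terminal]
3. n4.live = 21  [A.hot * -2 + 57]
4. n5.env = -8  [terminal]
5. n6.env = 22  [terminal]
6. n7.env = 18  [terminal]
7. n4.off = true  [f₁.env > 21]
8. n2.tag = true  [B.off == true]
9. n10.env = 13  [terminal]
10. n11.env = -4  [terminal]
11. n12.env = 27  [terminal]
12. n9.lab = 13  [e₂.env - 14]
13. n9.off = 13  [e₂.env + e₀.env - 27]
14. n9.pre = 18  [18]
15. n9.lim = "mn"  ["mn"]
16. n14.pre = "ur"  [terminal]
17. n13.depth = "xur"  ["x" ++ b.pre]
18. n13.fin = false  [false]
19. n15.hot = 10  [len(C.depth) + 7]
20. n16.env = -4  [terminal]
21. n17.val = false  [terminal]
22. n18.val = true  [terminal]
23. n15.tag = false  [f.env > -4]
24. n8.lab = -6  [(if C.fin then S₁.off else S₁.lab) - 19]
25. n8.off = 28  [28]
26. n8.pre = -2  [S₁.off - 15]
27. n8.lim = "x"  [if A.tag then S₁.lim else "x"]
28. n19.hot = -9  [S.lab - 3]
29. n20.sig = "xw"  [terminal]
30. n21.sig = "rv"  [terminal]
31. n22.sig = "yw"  [terminal]
32. n19.tag = false  [A.hot > -9]
33. n1.depth = "xr"  [S.lim ++ "r"]
34. n1.fin = true  [A₁.tag == false]
35. n0.lab = -1  [len(C.depth) - 3]
36. n0.off = 28  [28]
37. n0.pre = 13  [13]
38. n0.lim = "mk"  ["mk"]

-1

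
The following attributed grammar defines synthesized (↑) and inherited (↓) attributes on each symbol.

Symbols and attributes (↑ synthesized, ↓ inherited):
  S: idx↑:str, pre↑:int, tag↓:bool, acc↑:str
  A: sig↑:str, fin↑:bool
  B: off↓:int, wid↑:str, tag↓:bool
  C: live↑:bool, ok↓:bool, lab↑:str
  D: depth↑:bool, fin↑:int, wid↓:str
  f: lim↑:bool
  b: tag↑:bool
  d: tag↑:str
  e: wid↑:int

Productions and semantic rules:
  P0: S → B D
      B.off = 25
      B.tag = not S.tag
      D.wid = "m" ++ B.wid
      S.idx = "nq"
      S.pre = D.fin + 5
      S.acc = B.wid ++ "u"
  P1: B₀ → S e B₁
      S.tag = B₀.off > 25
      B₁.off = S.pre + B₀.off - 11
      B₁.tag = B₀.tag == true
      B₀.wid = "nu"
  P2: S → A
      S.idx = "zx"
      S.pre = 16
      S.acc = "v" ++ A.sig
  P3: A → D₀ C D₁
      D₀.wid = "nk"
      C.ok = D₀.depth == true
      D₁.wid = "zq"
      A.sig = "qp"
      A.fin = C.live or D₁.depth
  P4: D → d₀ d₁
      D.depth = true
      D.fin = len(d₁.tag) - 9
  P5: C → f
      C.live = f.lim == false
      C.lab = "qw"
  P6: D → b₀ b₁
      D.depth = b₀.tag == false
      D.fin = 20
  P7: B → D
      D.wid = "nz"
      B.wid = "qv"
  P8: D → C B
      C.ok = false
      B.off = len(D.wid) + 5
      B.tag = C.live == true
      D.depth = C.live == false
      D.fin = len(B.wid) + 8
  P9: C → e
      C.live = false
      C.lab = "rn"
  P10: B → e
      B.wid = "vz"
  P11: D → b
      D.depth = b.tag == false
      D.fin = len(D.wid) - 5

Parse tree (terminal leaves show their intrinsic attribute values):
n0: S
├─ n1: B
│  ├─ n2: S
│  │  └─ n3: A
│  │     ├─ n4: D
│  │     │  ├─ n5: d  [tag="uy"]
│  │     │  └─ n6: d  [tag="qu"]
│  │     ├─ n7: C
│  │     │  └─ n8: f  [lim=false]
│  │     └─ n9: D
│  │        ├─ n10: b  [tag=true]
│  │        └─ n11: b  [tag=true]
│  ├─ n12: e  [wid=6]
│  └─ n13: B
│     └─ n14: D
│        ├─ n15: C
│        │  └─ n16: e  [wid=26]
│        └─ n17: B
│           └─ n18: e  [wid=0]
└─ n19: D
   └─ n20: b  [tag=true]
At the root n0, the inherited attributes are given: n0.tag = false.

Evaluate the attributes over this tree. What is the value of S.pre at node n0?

1. n0.tag = false  [given at root]
2. n1.off = 25  [25]
3. n1.tag = true  [not S.tag]
4. n2.tag = false  [B₀.off > 25]
5. n4.wid = "nk"  ["nk"]
6. n5.tag = "uy"  [terminal]
7. n6.tag = "qu"  [terminal]
8. n4.depth = true  [true]
9. n4.fin = -7  [len(d₁.tag) - 9]
10. n7.ok = true  [D₀.depth == true]
11. n8.lim = false  [terminal]
12. n7.live = true  [f.lim == false]
13. n7.lab = "qw"  ["qw"]
14. n9.wid = "zq"  ["zq"]
15. n10.tag = true  [terminal]
16. n11.tag = true  [terminal]
17. n9.depth = false  [b₀.tag == false]
18. n9.fin = 20  [20]
19. n3.sig = "qp"  ["qp"]
20. n3.fin = true  [C.live or D₁.depth]
21. n2.idx = "zx"  ["zx"]
22. n2.pre = 16  [16]
23. n2.acc = "vqp"  ["v" ++ A.sig]
24. n12.wid = 6  [terminal]
25. n13.off = 30  [S.pre + B₀.off - 11]
26. n13.tag = true  [B₀.tag == true]
27. n14.wid = "nz"  ["nz"]
28. n15.ok = false  [false]
29. n16.wid = 26  [terminal]
30. n15.live = false  [false]
31. n15.lab = "rn"  ["rn"]
32. n17.off = 7  [len(D.wid) + 5]
33. n17.tag = false  [C.live == true]
34. n18.wid = 0  [terminal]
35. n17.wid = "vz"  ["vz"]
36. n14.depth = true  [C.live == false]
37. n14.fin = 10  [len(B.wid) + 8]
38. n13.wid = "qv"  ["qv"]
39. n1.wid = "nu"  ["nu"]
40. n19.wid = "mnu"  ["m" ++ B.wid]
41. n20.tag = true  [terminal]
42. n19.depth = false  [b.tag == false]
43. n19.fin = -2  [len(D.wid) - 5]
44. n0.idx = "nq"  ["nq"]
45. n0.pre = 3  [D.fin + 5]
46. n0.acc = "nuu"  [B.wid ++ "u"]

3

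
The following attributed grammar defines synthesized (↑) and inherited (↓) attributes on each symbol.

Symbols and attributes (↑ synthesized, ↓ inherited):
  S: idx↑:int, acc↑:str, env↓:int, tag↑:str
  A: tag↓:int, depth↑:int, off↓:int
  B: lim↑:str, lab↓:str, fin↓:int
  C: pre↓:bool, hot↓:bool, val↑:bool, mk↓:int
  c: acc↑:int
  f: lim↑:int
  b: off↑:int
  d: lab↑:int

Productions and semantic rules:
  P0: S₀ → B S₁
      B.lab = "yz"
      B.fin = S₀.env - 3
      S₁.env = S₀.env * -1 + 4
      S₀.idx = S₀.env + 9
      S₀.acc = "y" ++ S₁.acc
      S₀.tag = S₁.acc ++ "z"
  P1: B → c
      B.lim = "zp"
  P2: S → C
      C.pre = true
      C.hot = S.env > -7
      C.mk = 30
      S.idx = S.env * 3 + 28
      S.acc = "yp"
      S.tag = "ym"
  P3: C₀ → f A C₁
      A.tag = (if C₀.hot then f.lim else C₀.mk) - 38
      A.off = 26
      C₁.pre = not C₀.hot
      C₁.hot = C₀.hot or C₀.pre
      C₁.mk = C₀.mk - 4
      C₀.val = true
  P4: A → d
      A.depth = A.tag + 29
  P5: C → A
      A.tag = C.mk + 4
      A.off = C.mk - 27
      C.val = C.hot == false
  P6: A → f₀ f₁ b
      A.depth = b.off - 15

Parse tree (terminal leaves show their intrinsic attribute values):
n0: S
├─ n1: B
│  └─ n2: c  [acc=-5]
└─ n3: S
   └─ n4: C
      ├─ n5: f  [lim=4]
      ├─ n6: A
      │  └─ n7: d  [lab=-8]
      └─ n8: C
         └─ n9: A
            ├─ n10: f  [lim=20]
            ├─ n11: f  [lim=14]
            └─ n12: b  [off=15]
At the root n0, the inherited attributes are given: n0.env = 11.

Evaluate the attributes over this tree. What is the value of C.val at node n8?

1. n0.env = 11  [given at root]
2. n1.lab = "yz"  ["yz"]
3. n1.fin = 8  [S₀.env - 3]
4. n2.acc = -5  [terminal]
5. n1.lim = "zp"  ["zp"]
6. n3.env = -7  [S₀.env * -1 + 4]
7. n4.pre = true  [true]
8. n4.hot = false  [S.env > -7]
9. n4.mk = 30  [30]
10. n5.lim = 4  [terminal]
11. n6.tag = -8  [(if C₀.hot then f.lim else C₀.mk) - 38]
12. n6.off = 26  [26]
13. n7.lab = -8  [terminal]
14. n6.depth = 21  [A.tag + 29]
15. n8.pre = true  [not C₀.hot]
16. n8.hot = true  [C₀.hot or C₀.pre]
17. n8.mk = 26  [C₀.mk - 4]
18. n9.tag = 30  [C.mk + 4]
19. n9.off = -1  [C.mk - 27]
20. n10.lim = 20  [terminal]
21. n11.lim = 14  [terminal]
22. n12.off = 15  [terminal]
23. n9.depth = 0  [b.off - 15]
24. n8.val = false  [C.hot == false]
25. n4.val = true  [true]
26. n3.idx = 7  [S.env * 3 + 28]
27. n3.acc = "yp"  ["yp"]
28. n3.tag = "ym"  ["ym"]
29. n0.idx = 20  [S₀.env + 9]
30. n0.acc = "yyp"  ["y" ++ S₁.acc]
31. n0.tag = "ypz"  [S₁.acc ++ "z"]

false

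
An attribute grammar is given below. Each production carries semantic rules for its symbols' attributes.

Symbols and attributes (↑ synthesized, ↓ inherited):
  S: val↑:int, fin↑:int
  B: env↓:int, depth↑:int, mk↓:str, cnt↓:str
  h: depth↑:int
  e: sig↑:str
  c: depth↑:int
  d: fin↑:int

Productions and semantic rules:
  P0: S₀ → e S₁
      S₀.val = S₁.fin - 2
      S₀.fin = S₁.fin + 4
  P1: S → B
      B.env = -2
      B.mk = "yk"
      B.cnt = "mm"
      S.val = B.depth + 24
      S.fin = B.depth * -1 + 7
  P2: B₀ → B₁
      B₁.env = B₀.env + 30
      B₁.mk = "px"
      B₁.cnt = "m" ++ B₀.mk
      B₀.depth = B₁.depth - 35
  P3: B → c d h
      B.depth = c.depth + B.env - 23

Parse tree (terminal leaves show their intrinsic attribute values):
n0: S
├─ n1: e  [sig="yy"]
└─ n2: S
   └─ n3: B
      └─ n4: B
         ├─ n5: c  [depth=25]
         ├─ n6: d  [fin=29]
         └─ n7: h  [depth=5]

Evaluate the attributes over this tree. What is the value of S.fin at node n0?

1. n1.sig = "yy"  [terminal]
2. n3.env = -2  [-2]
3. n3.mk = "yk"  ["yk"]
4. n3.cnt = "mm"  ["mm"]
5. n4.env = 28  [B₀.env + 30]
6. n4.mk = "px"  ["px"]
7. n4.cnt = "myk"  ["m" ++ B₀.mk]
8. n5.depth = 25  [terminal]
9. n6.fin = 29  [terminal]
10. n7.depth = 5  [terminal]
11. n4.depth = 30  [c.depth + B.env - 23]
12. n3.depth = -5  [B₁.depth - 35]
13. n2.val = 19  [B.depth + 24]
14. n2.fin = 12  [B.depth * -1 + 7]
15. n0.val = 10  [S₁.fin - 2]
16. n0.fin = 16  [S₁.fin + 4]

16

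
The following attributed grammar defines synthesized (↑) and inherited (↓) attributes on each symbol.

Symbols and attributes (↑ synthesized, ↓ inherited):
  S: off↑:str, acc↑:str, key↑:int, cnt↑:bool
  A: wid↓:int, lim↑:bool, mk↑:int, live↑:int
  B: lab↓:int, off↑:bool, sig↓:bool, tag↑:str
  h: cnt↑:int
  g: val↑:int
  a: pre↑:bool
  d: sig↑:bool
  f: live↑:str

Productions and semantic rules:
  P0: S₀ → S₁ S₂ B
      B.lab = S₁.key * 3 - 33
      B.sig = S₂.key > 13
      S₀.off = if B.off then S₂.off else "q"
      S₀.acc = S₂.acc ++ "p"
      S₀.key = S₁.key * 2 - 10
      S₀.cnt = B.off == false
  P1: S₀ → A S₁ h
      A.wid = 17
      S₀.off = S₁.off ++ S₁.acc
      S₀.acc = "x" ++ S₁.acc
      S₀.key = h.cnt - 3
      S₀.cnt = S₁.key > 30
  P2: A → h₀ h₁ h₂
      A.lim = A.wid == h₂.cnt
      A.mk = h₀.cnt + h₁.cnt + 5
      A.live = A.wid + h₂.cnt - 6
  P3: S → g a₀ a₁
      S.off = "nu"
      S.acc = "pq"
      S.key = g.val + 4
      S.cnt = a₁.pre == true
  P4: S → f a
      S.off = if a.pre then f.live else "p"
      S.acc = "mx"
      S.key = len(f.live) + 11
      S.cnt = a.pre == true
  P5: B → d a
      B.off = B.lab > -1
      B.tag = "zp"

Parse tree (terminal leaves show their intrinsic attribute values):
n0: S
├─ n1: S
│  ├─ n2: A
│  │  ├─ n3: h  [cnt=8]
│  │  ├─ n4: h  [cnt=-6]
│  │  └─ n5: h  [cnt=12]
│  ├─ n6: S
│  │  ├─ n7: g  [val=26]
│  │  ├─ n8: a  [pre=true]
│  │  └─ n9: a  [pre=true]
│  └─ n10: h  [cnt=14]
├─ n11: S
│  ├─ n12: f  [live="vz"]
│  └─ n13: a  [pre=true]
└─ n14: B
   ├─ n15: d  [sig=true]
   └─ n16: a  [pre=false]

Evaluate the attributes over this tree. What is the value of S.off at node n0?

1. n2.wid = 17  [17]
2. n3.cnt = 8  [terminal]
3. n4.cnt = -6  [terminal]
4. n5.cnt = 12  [terminal]
5. n2.lim = false  [A.wid == h₂.cnt]
6. n2.mk = 7  [h₀.cnt + h₁.cnt + 5]
7. n2.live = 23  [A.wid + h₂.cnt - 6]
8. n7.val = 26  [terminal]
9. n8.pre = true  [terminal]
10. n9.pre = true  [terminal]
11. n6.off = "nu"  ["nu"]
12. n6.acc = "pq"  ["pq"]
13. n6.key = 30  [g.val + 4]
14. n6.cnt = true  [a₁.pre == true]
15. n10.cnt = 14  [terminal]
16. n1.off = "nupq"  [S₁.off ++ S₁.acc]
17. n1.acc = "xpq"  ["x" ++ S₁.acc]
18. n1.key = 11  [h.cnt - 3]
19. n1.cnt = false  [S₁.key > 30]
20. n12.live = "vz"  [terminal]
21. n13.pre = true  [terminal]
22. n11.off = "vz"  [if a.pre then f.live else "p"]
23. n11.acc = "mx"  ["mx"]
24. n11.key = 13  [len(f.live) + 11]
25. n11.cnt = true  [a.pre == true]
26. n14.lab = 0  [S₁.key * 3 - 33]
27. n14.sig = false  [S₂.key > 13]
28. n15.sig = true  [terminal]
29. n16.pre = false  [terminal]
30. n14.off = true  [B.lab > -1]
31. n14.tag = "zp"  ["zp"]
32. n0.off = "vz"  [if B.off then S₂.off else "q"]
33. n0.acc = "mxp"  [S₂.acc ++ "p"]
34. n0.key = 12  [S₁.key * 2 - 10]
35. n0.cnt = false  [B.off == false]

"vz"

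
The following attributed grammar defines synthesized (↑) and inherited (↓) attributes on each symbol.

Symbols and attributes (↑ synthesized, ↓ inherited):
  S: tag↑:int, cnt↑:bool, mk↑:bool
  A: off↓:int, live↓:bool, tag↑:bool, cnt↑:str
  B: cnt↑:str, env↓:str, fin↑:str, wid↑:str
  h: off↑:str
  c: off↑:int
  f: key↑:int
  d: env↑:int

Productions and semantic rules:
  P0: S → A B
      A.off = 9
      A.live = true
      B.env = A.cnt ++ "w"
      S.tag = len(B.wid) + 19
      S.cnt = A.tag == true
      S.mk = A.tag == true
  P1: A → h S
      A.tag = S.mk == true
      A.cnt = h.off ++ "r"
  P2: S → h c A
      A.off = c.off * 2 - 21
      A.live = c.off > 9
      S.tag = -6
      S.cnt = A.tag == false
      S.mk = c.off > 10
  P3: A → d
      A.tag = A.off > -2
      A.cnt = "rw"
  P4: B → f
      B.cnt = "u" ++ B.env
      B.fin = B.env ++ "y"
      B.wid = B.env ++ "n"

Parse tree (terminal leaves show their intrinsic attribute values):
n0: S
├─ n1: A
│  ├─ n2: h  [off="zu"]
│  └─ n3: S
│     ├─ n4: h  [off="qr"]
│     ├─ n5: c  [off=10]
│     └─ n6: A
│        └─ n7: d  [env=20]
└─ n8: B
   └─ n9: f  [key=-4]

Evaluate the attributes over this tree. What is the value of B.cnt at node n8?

"uzurw"

1. n1.off = 9  [9]
2. n1.live = true  [true]
3. n2.off = "zu"  [terminal]
4. n4.off = "qr"  [terminal]
5. n5.off = 10  [terminal]
6. n6.off = -1  [c.off * 2 - 21]
7. n6.live = true  [c.off > 9]
8. n7.env = 20  [terminal]
9. n6.tag = true  [A.off > -2]
10. n6.cnt = "rw"  ["rw"]
11. n3.tag = -6  [-6]
12. n3.cnt = false  [A.tag == false]
13. n3.mk = false  [c.off > 10]
14. n1.tag = false  [S.mk == true]
15. n1.cnt = "zur"  [h.off ++ "r"]
16. n8.env = "zurw"  [A.cnt ++ "w"]
17. n9.key = -4  [terminal]
18. n8.cnt = "uzurw"  ["u" ++ B.env]
19. n8.fin = "zurwy"  [B.env ++ "y"]
20. n8.wid = "zurwn"  [B.env ++ "n"]
21. n0.tag = 24  [len(B.wid) + 19]
22. n0.cnt = false  [A.tag == true]
23. n0.mk = false  [A.tag == true]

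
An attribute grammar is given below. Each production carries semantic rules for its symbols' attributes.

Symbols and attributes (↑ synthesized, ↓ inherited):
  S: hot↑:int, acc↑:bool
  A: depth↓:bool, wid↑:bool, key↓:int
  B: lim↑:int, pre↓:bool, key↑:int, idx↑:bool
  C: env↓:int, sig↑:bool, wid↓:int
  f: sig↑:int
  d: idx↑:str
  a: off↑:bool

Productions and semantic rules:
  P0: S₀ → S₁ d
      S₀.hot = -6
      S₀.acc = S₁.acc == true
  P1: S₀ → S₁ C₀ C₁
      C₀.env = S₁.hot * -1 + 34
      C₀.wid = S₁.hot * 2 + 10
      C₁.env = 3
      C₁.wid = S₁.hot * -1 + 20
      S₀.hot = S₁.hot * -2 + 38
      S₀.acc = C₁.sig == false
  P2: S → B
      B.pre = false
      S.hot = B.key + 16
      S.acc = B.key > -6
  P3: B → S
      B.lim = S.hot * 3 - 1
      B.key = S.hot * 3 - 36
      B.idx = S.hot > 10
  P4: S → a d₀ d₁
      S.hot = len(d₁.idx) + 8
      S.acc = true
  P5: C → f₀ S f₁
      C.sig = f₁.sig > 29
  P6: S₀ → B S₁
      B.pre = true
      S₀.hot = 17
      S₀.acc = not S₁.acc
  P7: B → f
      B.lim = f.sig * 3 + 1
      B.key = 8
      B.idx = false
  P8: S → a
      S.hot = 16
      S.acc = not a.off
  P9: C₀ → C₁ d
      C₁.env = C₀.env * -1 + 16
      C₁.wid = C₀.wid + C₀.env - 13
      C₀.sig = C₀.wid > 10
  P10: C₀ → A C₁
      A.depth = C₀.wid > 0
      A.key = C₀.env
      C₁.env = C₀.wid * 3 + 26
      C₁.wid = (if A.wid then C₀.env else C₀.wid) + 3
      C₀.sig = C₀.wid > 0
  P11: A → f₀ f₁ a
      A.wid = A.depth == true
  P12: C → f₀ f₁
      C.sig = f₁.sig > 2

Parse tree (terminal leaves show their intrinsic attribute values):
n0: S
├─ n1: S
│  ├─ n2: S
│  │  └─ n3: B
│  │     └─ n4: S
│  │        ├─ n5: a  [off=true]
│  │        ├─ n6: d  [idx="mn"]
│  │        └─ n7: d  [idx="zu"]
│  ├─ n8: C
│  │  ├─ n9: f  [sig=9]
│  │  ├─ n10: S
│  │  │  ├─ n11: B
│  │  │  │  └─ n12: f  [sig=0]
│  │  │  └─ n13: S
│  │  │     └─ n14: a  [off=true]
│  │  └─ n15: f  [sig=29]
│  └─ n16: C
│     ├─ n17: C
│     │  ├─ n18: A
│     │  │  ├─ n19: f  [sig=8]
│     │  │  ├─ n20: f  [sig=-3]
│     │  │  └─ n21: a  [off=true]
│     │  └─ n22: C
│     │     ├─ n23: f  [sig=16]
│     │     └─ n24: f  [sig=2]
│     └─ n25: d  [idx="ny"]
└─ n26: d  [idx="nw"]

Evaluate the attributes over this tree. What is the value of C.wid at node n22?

1. n3.pre = false  [false]
2. n5.off = true  [terminal]
3. n6.idx = "mn"  [terminal]
4. n7.idx = "zu"  [terminal]
5. n4.hot = 10  [len(d₁.idx) + 8]
6. n4.acc = true  [true]
7. n3.lim = 29  [S.hot * 3 - 1]
8. n3.key = -6  [S.hot * 3 - 36]
9. n3.idx = false  [S.hot > 10]
10. n2.hot = 10  [B.key + 16]
11. n2.acc = false  [B.key > -6]
12. n8.env = 24  [S₁.hot * -1 + 34]
13. n8.wid = 30  [S₁.hot * 2 + 10]
14. n9.sig = 9  [terminal]
15. n11.pre = true  [true]
16. n12.sig = 0  [terminal]
17. n11.lim = 1  [f.sig * 3 + 1]
18. n11.key = 8  [8]
19. n11.idx = false  [false]
20. n14.off = true  [terminal]
21. n13.hot = 16  [16]
22. n13.acc = false  [not a.off]
23. n10.hot = 17  [17]
24. n10.acc = true  [not S₁.acc]
25. n15.sig = 29  [terminal]
26. n8.sig = false  [f₁.sig > 29]
27. n16.env = 3  [3]
28. n16.wid = 10  [S₁.hot * -1 + 20]
29. n17.env = 13  [C₀.env * -1 + 16]
30. n17.wid = 0  [C₀.wid + C₀.env - 13]
31. n18.depth = false  [C₀.wid > 0]
32. n18.key = 13  [C₀.env]
33. n19.sig = 8  [terminal]
34. n20.sig = -3  [terminal]
35. n21.off = true  [terminal]
36. n18.wid = false  [A.depth == true]
37. n22.env = 26  [C₀.wid * 3 + 26]
38. n22.wid = 3  [(if A.wid then C₀.env else C₀.wid) + 3]
39. n23.sig = 16  [terminal]
40. n24.sig = 2  [terminal]
41. n22.sig = false  [f₁.sig > 2]
42. n17.sig = false  [C₀.wid > 0]
43. n25.idx = "ny"  [terminal]
44. n16.sig = false  [C₀.wid > 10]
45. n1.hot = 18  [S₁.hot * -2 + 38]
46. n1.acc = true  [C₁.sig == false]
47. n26.idx = "nw"  [terminal]
48. n0.hot = -6  [-6]
49. n0.acc = true  [S₁.acc == true]

3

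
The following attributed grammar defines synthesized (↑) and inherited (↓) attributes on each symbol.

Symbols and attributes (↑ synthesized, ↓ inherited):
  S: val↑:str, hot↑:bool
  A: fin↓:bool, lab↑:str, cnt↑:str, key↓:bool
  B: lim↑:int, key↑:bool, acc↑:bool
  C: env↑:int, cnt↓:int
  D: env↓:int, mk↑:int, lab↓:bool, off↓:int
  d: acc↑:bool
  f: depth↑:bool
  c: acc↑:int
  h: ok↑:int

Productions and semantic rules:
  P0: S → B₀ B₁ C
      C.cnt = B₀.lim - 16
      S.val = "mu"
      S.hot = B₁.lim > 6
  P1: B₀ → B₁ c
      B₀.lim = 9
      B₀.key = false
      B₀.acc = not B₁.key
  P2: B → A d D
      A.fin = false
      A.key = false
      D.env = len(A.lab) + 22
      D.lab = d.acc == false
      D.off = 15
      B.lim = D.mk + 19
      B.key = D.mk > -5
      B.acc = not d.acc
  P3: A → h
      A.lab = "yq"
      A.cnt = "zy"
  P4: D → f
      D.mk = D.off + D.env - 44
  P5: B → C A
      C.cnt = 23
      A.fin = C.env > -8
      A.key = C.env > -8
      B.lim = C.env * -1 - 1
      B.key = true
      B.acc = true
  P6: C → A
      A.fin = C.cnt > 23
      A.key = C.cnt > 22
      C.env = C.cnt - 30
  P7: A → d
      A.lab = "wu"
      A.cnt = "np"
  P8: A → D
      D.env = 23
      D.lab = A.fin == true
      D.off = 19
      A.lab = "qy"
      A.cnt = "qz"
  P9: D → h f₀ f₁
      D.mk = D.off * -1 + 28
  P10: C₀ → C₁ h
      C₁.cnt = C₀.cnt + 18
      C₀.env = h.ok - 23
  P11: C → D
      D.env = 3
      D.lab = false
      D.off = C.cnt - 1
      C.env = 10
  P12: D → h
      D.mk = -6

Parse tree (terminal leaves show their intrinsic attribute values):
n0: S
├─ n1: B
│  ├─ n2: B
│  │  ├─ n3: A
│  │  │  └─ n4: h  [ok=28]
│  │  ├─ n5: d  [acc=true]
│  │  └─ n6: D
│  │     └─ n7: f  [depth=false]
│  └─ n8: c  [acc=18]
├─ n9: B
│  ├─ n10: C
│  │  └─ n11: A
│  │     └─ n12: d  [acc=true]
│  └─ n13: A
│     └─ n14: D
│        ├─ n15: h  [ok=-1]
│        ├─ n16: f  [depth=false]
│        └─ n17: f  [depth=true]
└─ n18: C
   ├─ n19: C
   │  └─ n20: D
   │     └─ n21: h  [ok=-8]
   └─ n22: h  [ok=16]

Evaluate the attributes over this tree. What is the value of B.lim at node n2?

1. n3.fin = false  [false]
2. n3.key = false  [false]
3. n4.ok = 28  [terminal]
4. n3.lab = "yq"  ["yq"]
5. n3.cnt = "zy"  ["zy"]
6. n5.acc = true  [terminal]
7. n6.env = 24  [len(A.lab) + 22]
8. n6.lab = false  [d.acc == false]
9. n6.off = 15  [15]
10. n7.depth = false  [terminal]
11. n6.mk = -5  [D.off + D.env - 44]
12. n2.lim = 14  [D.mk + 19]
13. n2.key = false  [D.mk > -5]
14. n2.acc = false  [not d.acc]
15. n8.acc = 18  [terminal]
16. n1.lim = 9  [9]
17. n1.key = false  [false]
18. n1.acc = true  [not B₁.key]
19. n10.cnt = 23  [23]
20. n11.fin = false  [C.cnt > 23]
21. n11.key = true  [C.cnt > 22]
22. n12.acc = true  [terminal]
23. n11.lab = "wu"  ["wu"]
24. n11.cnt = "np"  ["np"]
25. n10.env = -7  [C.cnt - 30]
26. n13.fin = true  [C.env > -8]
27. n13.key = true  [C.env > -8]
28. n14.env = 23  [23]
29. n14.lab = true  [A.fin == true]
30. n14.off = 19  [19]
31. n15.ok = -1  [terminal]
32. n16.depth = false  [terminal]
33. n17.depth = true  [terminal]
34. n14.mk = 9  [D.off * -1 + 28]
35. n13.lab = "qy"  ["qy"]
36. n13.cnt = "qz"  ["qz"]
37. n9.lim = 6  [C.env * -1 - 1]
38. n9.key = true  [true]
39. n9.acc = true  [true]
40. n18.cnt = -7  [B₀.lim - 16]
41. n19.cnt = 11  [C₀.cnt + 18]
42. n20.env = 3  [3]
43. n20.lab = false  [false]
44. n20.off = 10  [C.cnt - 1]
45. n21.ok = -8  [terminal]
46. n20.mk = -6  [-6]
47. n19.env = 10  [10]
48. n22.ok = 16  [terminal]
49. n18.env = -7  [h.ok - 23]
50. n0.val = "mu"  ["mu"]
51. n0.hot = false  [B₁.lim > 6]

14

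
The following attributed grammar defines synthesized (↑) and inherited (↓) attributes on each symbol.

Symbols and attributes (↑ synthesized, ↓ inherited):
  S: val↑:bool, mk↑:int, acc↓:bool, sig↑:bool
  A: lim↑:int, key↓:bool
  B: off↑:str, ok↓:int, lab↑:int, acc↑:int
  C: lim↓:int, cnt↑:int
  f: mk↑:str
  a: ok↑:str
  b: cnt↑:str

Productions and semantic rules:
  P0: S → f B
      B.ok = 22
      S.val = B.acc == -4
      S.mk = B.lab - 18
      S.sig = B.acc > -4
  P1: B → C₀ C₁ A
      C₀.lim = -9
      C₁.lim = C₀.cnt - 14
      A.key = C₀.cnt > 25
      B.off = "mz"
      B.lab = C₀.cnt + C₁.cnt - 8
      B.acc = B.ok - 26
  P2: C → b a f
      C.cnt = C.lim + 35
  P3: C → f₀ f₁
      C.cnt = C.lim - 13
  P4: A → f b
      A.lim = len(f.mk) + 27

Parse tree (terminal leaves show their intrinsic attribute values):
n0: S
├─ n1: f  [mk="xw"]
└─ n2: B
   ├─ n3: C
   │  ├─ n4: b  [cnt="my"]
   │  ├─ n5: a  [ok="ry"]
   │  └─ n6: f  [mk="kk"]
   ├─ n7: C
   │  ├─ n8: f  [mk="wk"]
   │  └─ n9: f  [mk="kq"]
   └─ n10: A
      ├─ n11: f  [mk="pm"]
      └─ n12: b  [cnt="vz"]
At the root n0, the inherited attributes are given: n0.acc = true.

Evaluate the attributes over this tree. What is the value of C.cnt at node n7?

1. n0.acc = true  [given at root]
2. n1.mk = "xw"  [terminal]
3. n2.ok = 22  [22]
4. n3.lim = -9  [-9]
5. n4.cnt = "my"  [terminal]
6. n5.ok = "ry"  [terminal]
7. n6.mk = "kk"  [terminal]
8. n3.cnt = 26  [C.lim + 35]
9. n7.lim = 12  [C₀.cnt - 14]
10. n8.mk = "wk"  [terminal]
11. n9.mk = "kq"  [terminal]
12. n7.cnt = -1  [C.lim - 13]
13. n10.key = true  [C₀.cnt > 25]
14. n11.mk = "pm"  [terminal]
15. n12.cnt = "vz"  [terminal]
16. n10.lim = 29  [len(f.mk) + 27]
17. n2.off = "mz"  ["mz"]
18. n2.lab = 17  [C₀.cnt + C₁.cnt - 8]
19. n2.acc = -4  [B.ok - 26]
20. n0.val = true  [B.acc == -4]
21. n0.mk = -1  [B.lab - 18]
22. n0.sig = false  [B.acc > -4]

-1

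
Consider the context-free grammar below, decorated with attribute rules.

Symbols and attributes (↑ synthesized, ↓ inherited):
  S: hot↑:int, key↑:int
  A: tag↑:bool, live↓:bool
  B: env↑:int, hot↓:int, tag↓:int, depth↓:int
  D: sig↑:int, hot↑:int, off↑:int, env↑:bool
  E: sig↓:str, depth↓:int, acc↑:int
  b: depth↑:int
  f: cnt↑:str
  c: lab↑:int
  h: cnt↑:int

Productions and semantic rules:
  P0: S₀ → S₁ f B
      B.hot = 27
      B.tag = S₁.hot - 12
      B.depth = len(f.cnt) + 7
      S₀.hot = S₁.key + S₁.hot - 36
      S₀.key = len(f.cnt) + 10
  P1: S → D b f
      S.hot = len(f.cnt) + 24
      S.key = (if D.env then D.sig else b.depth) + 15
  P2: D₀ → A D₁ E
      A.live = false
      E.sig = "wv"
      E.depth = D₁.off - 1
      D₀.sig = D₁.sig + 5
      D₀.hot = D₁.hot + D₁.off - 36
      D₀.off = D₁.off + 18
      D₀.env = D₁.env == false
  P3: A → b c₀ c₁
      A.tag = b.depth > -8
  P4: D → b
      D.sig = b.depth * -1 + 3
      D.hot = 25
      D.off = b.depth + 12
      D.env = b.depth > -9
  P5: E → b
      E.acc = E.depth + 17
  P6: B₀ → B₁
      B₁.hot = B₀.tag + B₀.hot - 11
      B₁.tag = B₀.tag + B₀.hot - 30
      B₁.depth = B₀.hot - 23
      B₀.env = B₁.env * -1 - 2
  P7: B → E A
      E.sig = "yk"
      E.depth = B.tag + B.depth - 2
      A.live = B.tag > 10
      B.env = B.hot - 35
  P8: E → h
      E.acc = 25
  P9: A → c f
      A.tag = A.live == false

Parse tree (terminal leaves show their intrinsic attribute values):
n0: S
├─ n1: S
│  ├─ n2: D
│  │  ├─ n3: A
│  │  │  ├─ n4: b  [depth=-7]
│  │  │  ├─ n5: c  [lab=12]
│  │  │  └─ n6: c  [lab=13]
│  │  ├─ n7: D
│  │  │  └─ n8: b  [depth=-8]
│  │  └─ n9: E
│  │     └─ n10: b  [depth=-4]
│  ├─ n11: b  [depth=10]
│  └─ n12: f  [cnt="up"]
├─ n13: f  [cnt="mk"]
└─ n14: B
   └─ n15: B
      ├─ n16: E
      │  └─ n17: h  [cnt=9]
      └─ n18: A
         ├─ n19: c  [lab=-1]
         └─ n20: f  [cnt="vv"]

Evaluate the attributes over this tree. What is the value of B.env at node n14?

3

1. n3.live = false  [false]
2. n4.depth = -7  [terminal]
3. n5.lab = 12  [terminal]
4. n6.lab = 13  [terminal]
5. n3.tag = true  [b.depth > -8]
6. n8.depth = -8  [terminal]
7. n7.sig = 11  [b.depth * -1 + 3]
8. n7.hot = 25  [25]
9. n7.off = 4  [b.depth + 12]
10. n7.env = true  [b.depth > -9]
11. n9.sig = "wv"  ["wv"]
12. n9.depth = 3  [D₁.off - 1]
13. n10.depth = -4  [terminal]
14. n9.acc = 20  [E.depth + 17]
15. n2.sig = 16  [D₁.sig + 5]
16. n2.hot = -7  [D₁.hot + D₁.off - 36]
17. n2.off = 22  [D₁.off + 18]
18. n2.env = false  [D₁.env == false]
19. n11.depth = 10  [terminal]
20. n12.cnt = "up"  [terminal]
21. n1.hot = 26  [len(f.cnt) + 24]
22. n1.key = 25  [(if D.env then D.sig else b.depth) + 15]
23. n13.cnt = "mk"  [terminal]
24. n14.hot = 27  [27]
25. n14.tag = 14  [S₁.hot - 12]
26. n14.depth = 9  [len(f.cnt) + 7]
27. n15.hot = 30  [B₀.tag + B₀.hot - 11]
28. n15.tag = 11  [B₀.tag + B₀.hot - 30]
29. n15.depth = 4  [B₀.hot - 23]
30. n16.sig = "yk"  ["yk"]
31. n16.depth = 13  [B.tag + B.depth - 2]
32. n17.cnt = 9  [terminal]
33. n16.acc = 25  [25]
34. n18.live = true  [B.tag > 10]
35. n19.lab = -1  [terminal]
36. n20.cnt = "vv"  [terminal]
37. n18.tag = false  [A.live == false]
38. n15.env = -5  [B.hot - 35]
39. n14.env = 3  [B₁.env * -1 - 2]
40. n0.hot = 15  [S₁.key + S₁.hot - 36]
41. n0.key = 12  [len(f.cnt) + 10]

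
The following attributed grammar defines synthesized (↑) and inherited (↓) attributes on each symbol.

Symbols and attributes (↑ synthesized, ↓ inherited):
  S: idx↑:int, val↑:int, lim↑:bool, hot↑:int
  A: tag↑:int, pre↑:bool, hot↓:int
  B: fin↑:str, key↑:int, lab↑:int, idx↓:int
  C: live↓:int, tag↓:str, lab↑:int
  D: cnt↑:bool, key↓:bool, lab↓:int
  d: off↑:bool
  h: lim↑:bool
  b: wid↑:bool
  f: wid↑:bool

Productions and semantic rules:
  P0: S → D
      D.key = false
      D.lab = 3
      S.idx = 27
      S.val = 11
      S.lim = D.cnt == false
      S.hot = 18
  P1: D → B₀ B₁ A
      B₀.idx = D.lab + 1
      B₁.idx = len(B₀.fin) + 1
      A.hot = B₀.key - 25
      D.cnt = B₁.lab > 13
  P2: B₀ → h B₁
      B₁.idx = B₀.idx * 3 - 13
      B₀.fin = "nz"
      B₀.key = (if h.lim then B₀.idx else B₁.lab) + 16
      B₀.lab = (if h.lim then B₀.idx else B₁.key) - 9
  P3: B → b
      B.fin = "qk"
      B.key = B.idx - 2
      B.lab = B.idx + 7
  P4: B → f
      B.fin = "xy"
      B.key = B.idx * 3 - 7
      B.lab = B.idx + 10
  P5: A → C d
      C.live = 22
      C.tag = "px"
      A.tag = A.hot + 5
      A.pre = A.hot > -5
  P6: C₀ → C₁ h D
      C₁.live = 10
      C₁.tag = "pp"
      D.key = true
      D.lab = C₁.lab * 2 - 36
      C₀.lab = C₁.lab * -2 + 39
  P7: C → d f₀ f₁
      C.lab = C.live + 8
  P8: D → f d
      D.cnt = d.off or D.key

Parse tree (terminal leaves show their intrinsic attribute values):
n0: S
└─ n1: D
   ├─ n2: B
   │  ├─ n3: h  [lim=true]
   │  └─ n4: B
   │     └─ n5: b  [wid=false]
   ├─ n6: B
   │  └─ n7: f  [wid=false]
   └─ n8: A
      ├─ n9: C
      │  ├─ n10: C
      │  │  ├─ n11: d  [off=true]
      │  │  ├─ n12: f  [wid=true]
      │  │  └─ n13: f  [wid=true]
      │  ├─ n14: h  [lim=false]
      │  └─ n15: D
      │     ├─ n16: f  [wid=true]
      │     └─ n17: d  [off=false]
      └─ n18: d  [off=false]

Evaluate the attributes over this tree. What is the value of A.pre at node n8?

false

1. n1.key = false  [false]
2. n1.lab = 3  [3]
3. n2.idx = 4  [D.lab + 1]
4. n3.lim = true  [terminal]
5. n4.idx = -1  [B₀.idx * 3 - 13]
6. n5.wid = false  [terminal]
7. n4.fin = "qk"  ["qk"]
8. n4.key = -3  [B.idx - 2]
9. n4.lab = 6  [B.idx + 7]
10. n2.fin = "nz"  ["nz"]
11. n2.key = 20  [(if h.lim then B₀.idx else B₁.lab) + 16]
12. n2.lab = -5  [(if h.lim then B₀.idx else B₁.key) - 9]
13. n6.idx = 3  [len(B₀.fin) + 1]
14. n7.wid = false  [terminal]
15. n6.fin = "xy"  ["xy"]
16. n6.key = 2  [B.idx * 3 - 7]
17. n6.lab = 13  [B.idx + 10]
18. n8.hot = -5  [B₀.key - 25]
19. n9.live = 22  [22]
20. n9.tag = "px"  ["px"]
21. n10.live = 10  [10]
22. n10.tag = "pp"  ["pp"]
23. n11.off = true  [terminal]
24. n12.wid = true  [terminal]
25. n13.wid = true  [terminal]
26. n10.lab = 18  [C.live + 8]
27. n14.lim = false  [terminal]
28. n15.key = true  [true]
29. n15.lab = 0  [C₁.lab * 2 - 36]
30. n16.wid = true  [terminal]
31. n17.off = false  [terminal]
32. n15.cnt = true  [d.off or D.key]
33. n9.lab = 3  [C₁.lab * -2 + 39]
34. n18.off = false  [terminal]
35. n8.tag = 0  [A.hot + 5]
36. n8.pre = false  [A.hot > -5]
37. n1.cnt = false  [B₁.lab > 13]
38. n0.idx = 27  [27]
39. n0.val = 11  [11]
40. n0.lim = true  [D.cnt == false]
41. n0.hot = 18  [18]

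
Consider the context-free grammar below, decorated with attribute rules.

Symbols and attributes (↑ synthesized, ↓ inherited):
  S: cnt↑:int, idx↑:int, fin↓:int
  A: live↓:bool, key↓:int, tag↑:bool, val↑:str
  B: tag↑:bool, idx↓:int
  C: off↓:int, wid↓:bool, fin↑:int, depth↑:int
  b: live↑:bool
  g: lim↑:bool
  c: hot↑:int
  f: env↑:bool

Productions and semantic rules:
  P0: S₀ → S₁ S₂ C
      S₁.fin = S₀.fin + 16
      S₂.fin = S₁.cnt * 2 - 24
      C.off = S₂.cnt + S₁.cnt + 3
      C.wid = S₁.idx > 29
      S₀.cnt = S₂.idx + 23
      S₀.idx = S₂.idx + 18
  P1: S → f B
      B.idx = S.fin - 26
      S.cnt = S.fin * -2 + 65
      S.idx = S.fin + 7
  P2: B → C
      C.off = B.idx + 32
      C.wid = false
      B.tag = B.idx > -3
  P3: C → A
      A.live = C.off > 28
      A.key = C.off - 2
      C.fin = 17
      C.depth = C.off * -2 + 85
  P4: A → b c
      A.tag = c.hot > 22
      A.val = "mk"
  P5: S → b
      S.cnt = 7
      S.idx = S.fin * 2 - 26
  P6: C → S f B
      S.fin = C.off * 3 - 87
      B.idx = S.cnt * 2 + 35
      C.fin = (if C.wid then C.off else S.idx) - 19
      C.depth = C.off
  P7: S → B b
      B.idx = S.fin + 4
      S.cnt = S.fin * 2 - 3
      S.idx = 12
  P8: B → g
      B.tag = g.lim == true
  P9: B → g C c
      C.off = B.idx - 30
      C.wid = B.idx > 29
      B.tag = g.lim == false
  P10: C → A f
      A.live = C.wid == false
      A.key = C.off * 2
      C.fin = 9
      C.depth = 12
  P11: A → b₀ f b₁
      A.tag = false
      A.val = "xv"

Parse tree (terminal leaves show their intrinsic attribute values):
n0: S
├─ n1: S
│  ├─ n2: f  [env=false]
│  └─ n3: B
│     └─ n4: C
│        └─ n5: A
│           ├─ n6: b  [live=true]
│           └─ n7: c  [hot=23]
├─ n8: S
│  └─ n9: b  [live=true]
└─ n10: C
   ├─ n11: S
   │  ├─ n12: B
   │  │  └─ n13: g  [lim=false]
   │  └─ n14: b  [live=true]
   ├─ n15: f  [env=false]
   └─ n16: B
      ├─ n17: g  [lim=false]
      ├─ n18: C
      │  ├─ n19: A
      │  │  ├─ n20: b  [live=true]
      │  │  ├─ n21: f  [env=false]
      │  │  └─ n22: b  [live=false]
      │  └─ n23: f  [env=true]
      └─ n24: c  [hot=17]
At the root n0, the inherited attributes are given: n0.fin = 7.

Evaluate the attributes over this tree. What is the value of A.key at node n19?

-2

1. n0.fin = 7  [given at root]
2. n1.fin = 23  [S₀.fin + 16]
3. n2.env = false  [terminal]
4. n3.idx = -3  [S.fin - 26]
5. n4.off = 29  [B.idx + 32]
6. n4.wid = false  [false]
7. n5.live = true  [C.off > 28]
8. n5.key = 27  [C.off - 2]
9. n6.live = true  [terminal]
10. n7.hot = 23  [terminal]
11. n5.tag = true  [c.hot > 22]
12. n5.val = "mk"  ["mk"]
13. n4.fin = 17  [17]
14. n4.depth = 27  [C.off * -2 + 85]
15. n3.tag = false  [B.idx > -3]
16. n1.cnt = 19  [S.fin * -2 + 65]
17. n1.idx = 30  [S.fin + 7]
18. n8.fin = 14  [S₁.cnt * 2 - 24]
19. n9.live = true  [terminal]
20. n8.cnt = 7  [7]
21. n8.idx = 2  [S.fin * 2 - 26]
22. n10.off = 29  [S₂.cnt + S₁.cnt + 3]
23. n10.wid = true  [S₁.idx > 29]
24. n11.fin = 0  [C.off * 3 - 87]
25. n12.idx = 4  [S.fin + 4]
26. n13.lim = false  [terminal]
27. n12.tag = false  [g.lim == true]
28. n14.live = true  [terminal]
29. n11.cnt = -3  [S.fin * 2 - 3]
30. n11.idx = 12  [12]
31. n15.env = false  [terminal]
32. n16.idx = 29  [S.cnt * 2 + 35]
33. n17.lim = false  [terminal]
34. n18.off = -1  [B.idx - 30]
35. n18.wid = false  [B.idx > 29]
36. n19.live = true  [C.wid == false]
37. n19.key = -2  [C.off * 2]
38. n20.live = true  [terminal]
39. n21.env = false  [terminal]
40. n22.live = false  [terminal]
41. n19.tag = false  [false]
42. n19.val = "xv"  ["xv"]
43. n23.env = true  [terminal]
44. n18.fin = 9  [9]
45. n18.depth = 12  [12]
46. n24.hot = 17  [terminal]
47. n16.tag = true  [g.lim == false]
48. n10.fin = 10  [(if C.wid then C.off else S.idx) - 19]
49. n10.depth = 29  [C.off]
50. n0.cnt = 25  [S₂.idx + 23]
51. n0.idx = 20  [S₂.idx + 18]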